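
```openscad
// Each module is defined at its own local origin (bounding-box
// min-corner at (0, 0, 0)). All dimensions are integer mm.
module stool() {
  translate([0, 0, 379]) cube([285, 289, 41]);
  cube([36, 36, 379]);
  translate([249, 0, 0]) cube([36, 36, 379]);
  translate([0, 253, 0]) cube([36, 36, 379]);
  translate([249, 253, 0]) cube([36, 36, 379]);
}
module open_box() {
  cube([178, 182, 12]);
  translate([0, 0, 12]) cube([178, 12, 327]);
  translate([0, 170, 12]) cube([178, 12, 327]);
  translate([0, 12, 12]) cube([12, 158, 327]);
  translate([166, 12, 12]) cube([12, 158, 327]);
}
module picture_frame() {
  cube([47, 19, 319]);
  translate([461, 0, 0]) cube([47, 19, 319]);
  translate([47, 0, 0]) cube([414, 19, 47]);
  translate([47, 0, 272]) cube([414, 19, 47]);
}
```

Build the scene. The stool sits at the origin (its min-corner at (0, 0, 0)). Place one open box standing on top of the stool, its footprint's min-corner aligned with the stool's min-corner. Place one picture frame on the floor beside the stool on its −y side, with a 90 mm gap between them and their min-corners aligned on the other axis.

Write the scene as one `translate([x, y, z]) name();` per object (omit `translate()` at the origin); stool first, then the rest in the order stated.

stool();
translate([0, 0, 420]) open_box();
translate([0, -109, 0]) picture_frame();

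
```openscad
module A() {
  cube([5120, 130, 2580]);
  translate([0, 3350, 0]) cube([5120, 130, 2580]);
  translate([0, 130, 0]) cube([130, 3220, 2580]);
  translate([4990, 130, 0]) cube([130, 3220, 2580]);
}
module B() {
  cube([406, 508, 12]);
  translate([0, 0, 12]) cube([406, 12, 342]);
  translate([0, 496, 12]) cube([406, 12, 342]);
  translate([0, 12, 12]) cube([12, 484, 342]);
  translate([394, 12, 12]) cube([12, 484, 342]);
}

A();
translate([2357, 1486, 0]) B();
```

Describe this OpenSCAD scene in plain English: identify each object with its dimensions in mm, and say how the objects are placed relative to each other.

A is a box-shaped house frame (walls only): outside footprint 5120×3480 mm, wall height 2580 mm, wall thickness 130 mm. The two y-facing walls run the full x-width; the two x-facing walls fit between the inner faces of the y-facing walls.

B is an open storage box with external size 406×508×354 mm and wall thickness 12 mm (the base is also 12 mm thick). The base covers the whole footprint; the four walls stand on the base, with the y-facing walls full-width and the x-facing walls fitting between their inner faces.

The open box sits inside the house frame, centred.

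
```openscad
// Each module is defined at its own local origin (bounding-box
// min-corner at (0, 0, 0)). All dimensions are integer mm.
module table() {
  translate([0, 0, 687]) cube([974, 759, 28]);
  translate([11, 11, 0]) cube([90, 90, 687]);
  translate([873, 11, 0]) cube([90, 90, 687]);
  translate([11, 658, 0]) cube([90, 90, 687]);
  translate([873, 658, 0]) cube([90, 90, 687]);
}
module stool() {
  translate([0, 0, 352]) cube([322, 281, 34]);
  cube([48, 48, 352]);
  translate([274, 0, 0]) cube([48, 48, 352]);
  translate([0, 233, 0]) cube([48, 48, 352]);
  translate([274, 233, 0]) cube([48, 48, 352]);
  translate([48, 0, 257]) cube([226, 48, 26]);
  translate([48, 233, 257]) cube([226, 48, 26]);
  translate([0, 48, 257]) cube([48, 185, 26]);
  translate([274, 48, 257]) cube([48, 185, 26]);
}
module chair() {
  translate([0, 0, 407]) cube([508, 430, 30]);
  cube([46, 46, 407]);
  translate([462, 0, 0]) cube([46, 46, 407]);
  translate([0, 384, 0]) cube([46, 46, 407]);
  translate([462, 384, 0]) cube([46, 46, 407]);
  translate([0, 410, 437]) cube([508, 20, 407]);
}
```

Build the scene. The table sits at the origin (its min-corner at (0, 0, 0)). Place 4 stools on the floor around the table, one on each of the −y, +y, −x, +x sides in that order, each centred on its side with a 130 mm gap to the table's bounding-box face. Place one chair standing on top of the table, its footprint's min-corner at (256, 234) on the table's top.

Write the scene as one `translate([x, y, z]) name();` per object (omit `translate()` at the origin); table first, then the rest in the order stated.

table();
translate([326, -411, 0]) stool();
translate([326, 889, 0]) stool();
translate([-452, 239, 0]) stool();
translate([1104, 239, 0]) stool();
translate([256, 234, 715]) chair();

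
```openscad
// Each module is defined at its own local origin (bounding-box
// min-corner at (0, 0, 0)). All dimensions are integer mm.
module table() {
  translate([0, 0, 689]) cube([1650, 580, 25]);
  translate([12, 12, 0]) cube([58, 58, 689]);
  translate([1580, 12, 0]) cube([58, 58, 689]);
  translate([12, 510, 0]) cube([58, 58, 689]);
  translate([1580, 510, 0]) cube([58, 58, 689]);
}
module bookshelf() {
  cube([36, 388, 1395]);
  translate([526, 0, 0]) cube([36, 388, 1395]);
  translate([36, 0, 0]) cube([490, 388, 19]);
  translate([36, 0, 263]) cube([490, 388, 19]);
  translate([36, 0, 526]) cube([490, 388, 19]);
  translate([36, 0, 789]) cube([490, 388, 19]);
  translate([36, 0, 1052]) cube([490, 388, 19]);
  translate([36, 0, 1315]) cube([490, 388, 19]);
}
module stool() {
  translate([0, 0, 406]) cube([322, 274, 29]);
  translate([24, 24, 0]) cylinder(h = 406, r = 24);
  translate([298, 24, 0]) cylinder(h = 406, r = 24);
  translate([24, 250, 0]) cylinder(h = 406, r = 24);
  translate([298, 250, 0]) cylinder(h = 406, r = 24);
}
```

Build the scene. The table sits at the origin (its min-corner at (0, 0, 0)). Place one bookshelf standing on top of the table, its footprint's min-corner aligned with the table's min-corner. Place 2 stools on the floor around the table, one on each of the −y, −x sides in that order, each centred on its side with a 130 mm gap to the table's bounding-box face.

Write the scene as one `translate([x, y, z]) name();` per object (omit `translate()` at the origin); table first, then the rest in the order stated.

table();
translate([0, 0, 714]) bookshelf();
translate([664, -404, 0]) stool();
translate([-452, 153, 0]) stool();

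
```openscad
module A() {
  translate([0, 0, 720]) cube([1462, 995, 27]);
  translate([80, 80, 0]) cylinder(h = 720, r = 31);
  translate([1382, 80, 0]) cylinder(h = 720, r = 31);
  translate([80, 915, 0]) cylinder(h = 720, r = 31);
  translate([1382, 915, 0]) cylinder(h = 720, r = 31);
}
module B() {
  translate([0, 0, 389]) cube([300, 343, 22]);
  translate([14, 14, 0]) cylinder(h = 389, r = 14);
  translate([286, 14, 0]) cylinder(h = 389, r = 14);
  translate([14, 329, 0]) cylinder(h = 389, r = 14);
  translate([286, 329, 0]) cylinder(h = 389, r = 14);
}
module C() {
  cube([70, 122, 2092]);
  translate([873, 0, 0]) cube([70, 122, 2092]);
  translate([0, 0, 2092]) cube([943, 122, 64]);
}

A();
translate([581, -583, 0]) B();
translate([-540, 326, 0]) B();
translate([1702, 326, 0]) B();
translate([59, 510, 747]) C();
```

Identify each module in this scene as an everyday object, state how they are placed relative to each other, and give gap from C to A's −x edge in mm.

A is a table. B is a stool. C is a door frame. Three stools sit around the table at the −y, −x, +x sides. The door frame is on top of the table. The gap from the door frame to the table's −x edge is 59 mm.

The door frame's min-x is at 59; the table's min-x is 0; gap = 59 mm.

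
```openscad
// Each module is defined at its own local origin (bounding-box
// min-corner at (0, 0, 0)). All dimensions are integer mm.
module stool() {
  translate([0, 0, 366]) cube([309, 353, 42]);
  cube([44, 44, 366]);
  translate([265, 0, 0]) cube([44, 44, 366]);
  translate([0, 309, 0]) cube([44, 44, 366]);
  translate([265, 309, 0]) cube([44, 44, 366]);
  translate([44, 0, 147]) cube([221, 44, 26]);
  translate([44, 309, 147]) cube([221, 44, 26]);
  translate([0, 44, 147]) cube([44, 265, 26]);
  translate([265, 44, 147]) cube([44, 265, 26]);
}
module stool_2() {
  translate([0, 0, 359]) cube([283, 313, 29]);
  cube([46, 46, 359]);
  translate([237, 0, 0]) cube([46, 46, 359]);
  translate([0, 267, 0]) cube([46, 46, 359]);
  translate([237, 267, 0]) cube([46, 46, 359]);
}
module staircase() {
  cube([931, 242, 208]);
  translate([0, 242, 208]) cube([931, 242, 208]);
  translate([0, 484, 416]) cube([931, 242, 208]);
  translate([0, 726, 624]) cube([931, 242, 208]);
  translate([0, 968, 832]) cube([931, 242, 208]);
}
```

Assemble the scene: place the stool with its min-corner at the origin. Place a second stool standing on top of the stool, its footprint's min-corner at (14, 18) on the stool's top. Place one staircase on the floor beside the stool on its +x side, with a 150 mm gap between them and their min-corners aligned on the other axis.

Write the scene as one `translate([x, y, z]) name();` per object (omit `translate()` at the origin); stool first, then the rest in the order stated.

stool();
translate([14, 18, 408]) stool_2();
translate([459, 0, 0]) staircase();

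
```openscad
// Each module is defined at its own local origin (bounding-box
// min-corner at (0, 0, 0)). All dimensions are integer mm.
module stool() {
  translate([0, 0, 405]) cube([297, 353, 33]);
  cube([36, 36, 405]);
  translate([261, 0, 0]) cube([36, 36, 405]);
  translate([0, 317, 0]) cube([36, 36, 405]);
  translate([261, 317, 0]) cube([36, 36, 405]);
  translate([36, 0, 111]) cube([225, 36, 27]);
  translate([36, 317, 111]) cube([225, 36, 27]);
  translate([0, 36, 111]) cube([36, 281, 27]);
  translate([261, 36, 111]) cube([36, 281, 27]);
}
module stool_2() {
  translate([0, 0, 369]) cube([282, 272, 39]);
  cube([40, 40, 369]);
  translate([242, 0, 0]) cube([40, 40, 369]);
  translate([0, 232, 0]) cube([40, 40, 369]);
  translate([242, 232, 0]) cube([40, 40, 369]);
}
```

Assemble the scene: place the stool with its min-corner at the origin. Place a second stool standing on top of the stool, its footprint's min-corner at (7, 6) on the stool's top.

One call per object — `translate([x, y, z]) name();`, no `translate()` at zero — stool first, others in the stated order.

stool();
translate([7, 6, 438]) stool_2();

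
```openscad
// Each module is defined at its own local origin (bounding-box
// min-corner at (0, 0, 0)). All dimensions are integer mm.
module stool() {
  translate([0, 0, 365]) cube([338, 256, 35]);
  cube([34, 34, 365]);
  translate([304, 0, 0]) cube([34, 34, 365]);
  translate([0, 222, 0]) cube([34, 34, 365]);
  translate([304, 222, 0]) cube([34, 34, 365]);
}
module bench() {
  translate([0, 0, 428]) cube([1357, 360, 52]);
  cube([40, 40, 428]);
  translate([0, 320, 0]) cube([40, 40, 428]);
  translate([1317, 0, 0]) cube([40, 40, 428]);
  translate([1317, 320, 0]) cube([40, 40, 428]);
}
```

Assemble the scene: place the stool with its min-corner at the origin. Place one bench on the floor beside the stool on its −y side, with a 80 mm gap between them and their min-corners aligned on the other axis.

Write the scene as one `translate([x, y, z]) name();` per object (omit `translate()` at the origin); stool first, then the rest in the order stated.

stool();
translate([0, -440, 0]) bench();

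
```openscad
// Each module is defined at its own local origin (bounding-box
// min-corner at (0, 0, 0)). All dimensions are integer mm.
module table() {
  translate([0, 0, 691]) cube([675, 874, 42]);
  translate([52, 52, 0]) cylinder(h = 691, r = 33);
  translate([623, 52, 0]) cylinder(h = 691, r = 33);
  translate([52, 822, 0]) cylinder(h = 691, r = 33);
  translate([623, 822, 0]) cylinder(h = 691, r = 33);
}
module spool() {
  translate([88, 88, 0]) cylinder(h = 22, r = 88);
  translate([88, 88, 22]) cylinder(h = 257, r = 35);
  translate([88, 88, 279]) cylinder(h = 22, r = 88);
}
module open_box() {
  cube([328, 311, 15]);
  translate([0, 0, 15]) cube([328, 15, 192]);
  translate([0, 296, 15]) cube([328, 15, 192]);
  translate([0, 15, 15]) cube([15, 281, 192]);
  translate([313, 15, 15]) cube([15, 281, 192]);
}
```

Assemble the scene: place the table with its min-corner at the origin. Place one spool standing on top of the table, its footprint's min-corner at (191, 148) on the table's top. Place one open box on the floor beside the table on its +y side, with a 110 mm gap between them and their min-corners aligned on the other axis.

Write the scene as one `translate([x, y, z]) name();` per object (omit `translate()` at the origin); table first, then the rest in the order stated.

table();
translate([191, 148, 733]) spool();
translate([0, 984, 0]) open_box();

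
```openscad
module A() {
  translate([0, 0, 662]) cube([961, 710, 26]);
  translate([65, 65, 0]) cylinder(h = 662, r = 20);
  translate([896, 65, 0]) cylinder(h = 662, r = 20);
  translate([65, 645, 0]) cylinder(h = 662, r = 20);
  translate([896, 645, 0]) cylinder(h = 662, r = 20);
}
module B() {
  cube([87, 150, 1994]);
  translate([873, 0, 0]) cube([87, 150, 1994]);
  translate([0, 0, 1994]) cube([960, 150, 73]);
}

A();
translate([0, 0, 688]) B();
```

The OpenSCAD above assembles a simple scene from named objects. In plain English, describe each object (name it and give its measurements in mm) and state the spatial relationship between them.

A is a table: top 961 mm (x) × 710 mm (y), 26 mm thick, upper face at z = 688 mm, on four round legs of 40 mm diameter, each leg's bounding box inset 45 mm from the nearest pair of top edges, running from z = 0 to the bottom of the top.

B is a door frame. The clear opening is 786 mm wide and 1994 mm high. Two 87 mm wide jambs, 150 mm deep, stand either side of the opening from the floor to the top of the opening. A 73 mm thick head sits across the top of both jambs, spanning the full outside width of the frame.

The door frame is on top of the table.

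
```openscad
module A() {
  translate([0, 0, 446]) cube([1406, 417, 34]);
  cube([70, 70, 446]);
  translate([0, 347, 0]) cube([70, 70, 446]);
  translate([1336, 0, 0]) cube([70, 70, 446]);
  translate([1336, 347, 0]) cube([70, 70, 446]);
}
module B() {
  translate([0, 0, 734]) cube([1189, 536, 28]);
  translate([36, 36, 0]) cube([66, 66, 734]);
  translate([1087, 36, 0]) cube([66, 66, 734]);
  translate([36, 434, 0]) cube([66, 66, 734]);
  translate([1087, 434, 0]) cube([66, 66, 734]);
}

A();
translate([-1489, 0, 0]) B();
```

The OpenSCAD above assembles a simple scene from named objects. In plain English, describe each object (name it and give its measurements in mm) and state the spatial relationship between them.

A is a long wooden bench with a 1406 mm (x) × 417 mm (y) seat, 34 mm thick, its top surface 480 mm above the floor. Four 70 mm square legs at the seat corners, flush with the edges, run from z = 0 to the seat underside.

B is a table with a 1189×536 mm rectangular top, 28 mm thick, top surface at z = 762 mm, supported by four 66×66 mm square legs, each inset 36 mm from the nearest pair of top edges, running from the floor.

The table is on the floor beside the bench on its −x side.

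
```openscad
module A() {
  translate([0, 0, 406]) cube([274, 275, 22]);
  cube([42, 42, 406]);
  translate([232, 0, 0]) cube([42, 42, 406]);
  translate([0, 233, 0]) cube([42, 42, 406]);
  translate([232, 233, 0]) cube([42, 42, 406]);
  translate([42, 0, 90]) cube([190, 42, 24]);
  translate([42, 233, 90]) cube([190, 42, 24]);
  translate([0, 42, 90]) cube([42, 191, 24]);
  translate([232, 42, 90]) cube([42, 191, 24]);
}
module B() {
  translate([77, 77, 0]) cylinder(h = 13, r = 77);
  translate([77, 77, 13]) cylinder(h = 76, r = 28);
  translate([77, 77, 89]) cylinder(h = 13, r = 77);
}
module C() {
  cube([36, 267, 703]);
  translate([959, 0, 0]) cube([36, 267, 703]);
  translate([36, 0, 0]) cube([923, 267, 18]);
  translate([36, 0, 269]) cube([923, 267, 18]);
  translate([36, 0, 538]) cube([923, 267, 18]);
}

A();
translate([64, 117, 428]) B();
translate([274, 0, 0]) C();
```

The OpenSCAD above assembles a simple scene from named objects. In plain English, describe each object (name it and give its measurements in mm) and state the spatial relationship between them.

A is a four-legged stool. The seat is a 274×275×22 mm slab whose top surface is at z = 428 mm; four square legs, each 42×42 mm in cross-section, run from the floor (z = 0) to the underside of the seat, each flush with a corner of the seat. Four stretchers, 42 mm wide and 24 mm tall, connect adjacent legs with their undersides at z = 90 mm, each running between the inner faces of the legs it joins and aligned with the legs' outer faces on the other axis.

B is a spool: two coaxial disc flanges of radius 77 mm and thickness 13 mm, joined by a core cylinder of radius 28 mm and height 76 mm. The lower flange rests on z = 0 and the three cylinders share a vertical axis.

C is a bookshelf 995 mm wide overall, 267 mm deep and 703 mm tall. The two sides are 36 mm thick vertical panels. 3 horizontal shelves of 18 mm thickness span between the inner faces of the sides; the lowest shelf sits on the floor and shelves are stacked with a clear vertical gap of 251 mm between each pair.

The spool is on top of the stool. The bookshelf is against the stool's +x side, with their −y faces flush.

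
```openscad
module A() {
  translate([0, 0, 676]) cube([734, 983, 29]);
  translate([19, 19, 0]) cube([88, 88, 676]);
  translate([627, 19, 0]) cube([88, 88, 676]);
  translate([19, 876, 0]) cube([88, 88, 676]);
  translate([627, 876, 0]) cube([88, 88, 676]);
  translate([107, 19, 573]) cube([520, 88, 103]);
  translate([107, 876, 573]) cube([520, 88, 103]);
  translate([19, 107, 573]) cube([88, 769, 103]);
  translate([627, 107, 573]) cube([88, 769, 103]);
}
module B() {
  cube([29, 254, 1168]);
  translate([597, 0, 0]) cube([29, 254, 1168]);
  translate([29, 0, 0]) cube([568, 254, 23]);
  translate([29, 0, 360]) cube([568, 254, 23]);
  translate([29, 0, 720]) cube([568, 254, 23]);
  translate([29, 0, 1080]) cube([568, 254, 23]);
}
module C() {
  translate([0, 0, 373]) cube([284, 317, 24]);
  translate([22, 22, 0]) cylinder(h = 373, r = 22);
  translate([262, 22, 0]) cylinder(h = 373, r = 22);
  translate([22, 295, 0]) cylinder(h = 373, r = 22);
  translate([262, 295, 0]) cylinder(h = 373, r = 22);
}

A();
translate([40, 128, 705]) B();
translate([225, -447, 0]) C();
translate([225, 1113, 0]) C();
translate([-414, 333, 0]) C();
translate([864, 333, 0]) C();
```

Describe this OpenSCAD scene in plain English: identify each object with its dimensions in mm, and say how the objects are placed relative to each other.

A is a table with a 734×983 mm rectangular top, 29 mm thick, top surface at z = 705 mm, supported by four 88×88 mm square legs, each inset 19 mm from the nearest pair of top edges, running from the floor. Four apron rails, 88 mm thick and 103 mm tall, run between adjacent legs with their top edges flush with the underside of the top and their outer faces flush with the legs' outer faces.

B is an open bookshelf. Two side panels, each 29 mm thick, 254 mm deep and 1168 mm tall, stand 626 mm apart (outside-to-outside). Between them sit 4 shelves, each 23 mm thick and 254 mm deep, spanning the full gap between the sides. The bottom shelf rests on the floor (its underside at z = 0) and the clear gap between one shelf's top and the next shelf's underside is 337 mm.

C is a four-legged stool. The seat is a 284×317×24 mm slab whose top surface is at z = 397 mm; four round legs, each 44 mm in diameter, run from the floor (z = 0) to the underside of the seat, each leg's axis is inset half a diameter from the nearest pair of seat edges (so the leg's bounding box is flush with the corner).

The bookshelf is on top of the table. Four stools sit around the table at the −y, +y, −x, +x sides.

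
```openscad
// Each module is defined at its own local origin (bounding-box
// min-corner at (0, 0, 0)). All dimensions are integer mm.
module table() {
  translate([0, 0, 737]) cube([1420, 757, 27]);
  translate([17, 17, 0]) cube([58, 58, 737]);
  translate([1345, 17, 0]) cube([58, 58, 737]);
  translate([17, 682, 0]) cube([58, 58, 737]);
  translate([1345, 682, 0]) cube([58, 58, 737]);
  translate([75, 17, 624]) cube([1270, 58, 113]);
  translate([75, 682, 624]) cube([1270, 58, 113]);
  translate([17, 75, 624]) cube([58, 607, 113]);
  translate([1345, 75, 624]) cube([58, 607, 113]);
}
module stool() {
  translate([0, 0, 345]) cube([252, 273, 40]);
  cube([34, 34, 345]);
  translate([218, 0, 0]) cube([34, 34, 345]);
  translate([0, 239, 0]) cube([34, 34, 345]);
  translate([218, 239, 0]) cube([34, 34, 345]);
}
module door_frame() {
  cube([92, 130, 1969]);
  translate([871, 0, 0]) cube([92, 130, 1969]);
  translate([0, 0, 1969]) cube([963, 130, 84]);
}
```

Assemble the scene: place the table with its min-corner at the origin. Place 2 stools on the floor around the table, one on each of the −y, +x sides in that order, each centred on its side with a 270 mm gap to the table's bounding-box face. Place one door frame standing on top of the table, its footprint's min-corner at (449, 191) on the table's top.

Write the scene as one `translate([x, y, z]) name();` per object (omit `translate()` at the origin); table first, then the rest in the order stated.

table();
translate([584, -543, 0]) stool();
translate([1690, 242, 0]) stool();
translate([449, 191, 764]) door_frame();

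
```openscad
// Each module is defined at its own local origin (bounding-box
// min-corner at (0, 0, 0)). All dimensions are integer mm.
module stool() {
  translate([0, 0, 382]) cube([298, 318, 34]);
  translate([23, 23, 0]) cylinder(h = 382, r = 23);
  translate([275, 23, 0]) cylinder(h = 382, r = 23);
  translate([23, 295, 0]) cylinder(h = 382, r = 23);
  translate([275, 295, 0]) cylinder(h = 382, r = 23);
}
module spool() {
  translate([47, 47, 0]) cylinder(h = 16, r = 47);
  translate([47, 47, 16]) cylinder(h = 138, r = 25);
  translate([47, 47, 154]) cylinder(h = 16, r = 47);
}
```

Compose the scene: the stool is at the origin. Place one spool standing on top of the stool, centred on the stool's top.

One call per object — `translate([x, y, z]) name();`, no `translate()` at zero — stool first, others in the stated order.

stool();
translate([102, 112, 416]) spool();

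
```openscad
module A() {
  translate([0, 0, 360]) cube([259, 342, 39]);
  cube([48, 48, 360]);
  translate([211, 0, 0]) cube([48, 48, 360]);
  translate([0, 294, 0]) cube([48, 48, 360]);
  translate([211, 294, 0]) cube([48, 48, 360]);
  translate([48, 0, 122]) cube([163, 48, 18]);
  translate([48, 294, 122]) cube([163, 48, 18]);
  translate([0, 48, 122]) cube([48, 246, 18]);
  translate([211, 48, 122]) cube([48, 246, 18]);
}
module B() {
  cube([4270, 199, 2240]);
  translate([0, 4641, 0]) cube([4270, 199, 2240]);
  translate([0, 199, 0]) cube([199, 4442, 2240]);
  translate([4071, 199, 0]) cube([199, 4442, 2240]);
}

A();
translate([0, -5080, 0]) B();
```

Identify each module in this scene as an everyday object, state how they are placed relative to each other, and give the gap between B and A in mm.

A is a stool. B is a house frame. The house frame is on the floor beside the stool on its −y side. The gap between the house frame and the stool is 240 mm.

The house frame's nearest face is 240 mm from the stool's −y face.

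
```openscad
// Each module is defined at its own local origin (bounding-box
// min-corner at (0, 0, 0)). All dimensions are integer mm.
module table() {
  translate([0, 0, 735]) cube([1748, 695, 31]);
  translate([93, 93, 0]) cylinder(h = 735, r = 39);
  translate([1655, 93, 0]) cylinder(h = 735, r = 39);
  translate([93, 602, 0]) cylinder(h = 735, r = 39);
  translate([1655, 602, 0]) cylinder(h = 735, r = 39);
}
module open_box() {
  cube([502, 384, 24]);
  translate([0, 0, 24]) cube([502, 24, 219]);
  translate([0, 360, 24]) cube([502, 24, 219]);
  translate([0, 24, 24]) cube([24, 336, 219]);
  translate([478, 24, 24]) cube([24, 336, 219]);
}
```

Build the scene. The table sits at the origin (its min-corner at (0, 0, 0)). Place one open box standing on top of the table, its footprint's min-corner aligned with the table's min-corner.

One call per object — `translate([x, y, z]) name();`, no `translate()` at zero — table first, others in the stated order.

table();
translate([0, 0, 766]) open_box();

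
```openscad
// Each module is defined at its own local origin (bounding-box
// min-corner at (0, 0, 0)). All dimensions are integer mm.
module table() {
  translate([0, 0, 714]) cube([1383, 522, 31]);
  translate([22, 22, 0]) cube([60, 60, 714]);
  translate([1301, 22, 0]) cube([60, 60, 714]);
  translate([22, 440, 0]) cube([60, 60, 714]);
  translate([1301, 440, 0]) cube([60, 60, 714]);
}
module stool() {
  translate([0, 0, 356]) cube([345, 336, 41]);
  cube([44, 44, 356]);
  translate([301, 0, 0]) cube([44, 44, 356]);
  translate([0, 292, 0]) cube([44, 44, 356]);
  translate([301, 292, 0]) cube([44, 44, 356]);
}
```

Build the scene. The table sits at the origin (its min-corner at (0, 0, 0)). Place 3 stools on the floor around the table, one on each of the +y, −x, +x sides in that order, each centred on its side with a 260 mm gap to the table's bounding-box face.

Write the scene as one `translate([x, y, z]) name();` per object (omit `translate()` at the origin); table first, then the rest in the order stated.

table();
translate([519, 782, 0]) stool();
translate([-605, 93, 0]) stool();
translate([1643, 93, 0]) stool();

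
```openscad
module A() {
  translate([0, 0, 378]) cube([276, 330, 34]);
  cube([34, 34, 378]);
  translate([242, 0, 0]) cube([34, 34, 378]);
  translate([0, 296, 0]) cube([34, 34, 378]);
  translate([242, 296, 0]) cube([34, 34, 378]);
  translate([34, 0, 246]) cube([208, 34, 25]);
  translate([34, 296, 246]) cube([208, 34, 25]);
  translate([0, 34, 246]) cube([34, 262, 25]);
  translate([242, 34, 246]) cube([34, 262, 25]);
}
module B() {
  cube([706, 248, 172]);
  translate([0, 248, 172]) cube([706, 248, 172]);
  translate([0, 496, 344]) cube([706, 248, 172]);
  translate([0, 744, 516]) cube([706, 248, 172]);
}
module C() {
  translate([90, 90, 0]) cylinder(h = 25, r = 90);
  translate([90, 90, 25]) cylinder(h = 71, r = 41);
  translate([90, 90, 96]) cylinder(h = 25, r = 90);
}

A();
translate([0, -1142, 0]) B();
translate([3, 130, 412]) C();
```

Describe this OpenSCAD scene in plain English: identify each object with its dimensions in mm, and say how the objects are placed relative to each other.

A is a four-legged stool. The seat is a 276×330×34 mm slab whose top surface is at z = 412 mm; four square legs, each 34×34 mm in cross-section, run from the floor (z = 0) to the underside of the seat, each flush with a corner of the seat. Four stretchers, 34 mm wide and 25 mm tall, connect adjacent legs with their undersides at z = 246 mm, each running between the inner faces of the legs it joins and aligned with the legs' outer faces on the other axis.

B is a straight staircase of 4 solid steps. Each step is 706 mm wide (x), 248 mm deep (y, the going) and 172 mm tall (the rise). The first step rests on the floor; each subsequent step sits one going further in +y and one rise higher in +z, directly behind and above the previous step with no overlap.

C is a spool: two coaxial disc flanges of radius 90 mm and thickness 25 mm, joined by a core cylinder of radius 41 mm and height 71 mm. The lower flange rests on z = 0 and the three cylinders share a vertical axis.

The staircase is on the floor beside the stool on its −y side. The spool is on top of the stool.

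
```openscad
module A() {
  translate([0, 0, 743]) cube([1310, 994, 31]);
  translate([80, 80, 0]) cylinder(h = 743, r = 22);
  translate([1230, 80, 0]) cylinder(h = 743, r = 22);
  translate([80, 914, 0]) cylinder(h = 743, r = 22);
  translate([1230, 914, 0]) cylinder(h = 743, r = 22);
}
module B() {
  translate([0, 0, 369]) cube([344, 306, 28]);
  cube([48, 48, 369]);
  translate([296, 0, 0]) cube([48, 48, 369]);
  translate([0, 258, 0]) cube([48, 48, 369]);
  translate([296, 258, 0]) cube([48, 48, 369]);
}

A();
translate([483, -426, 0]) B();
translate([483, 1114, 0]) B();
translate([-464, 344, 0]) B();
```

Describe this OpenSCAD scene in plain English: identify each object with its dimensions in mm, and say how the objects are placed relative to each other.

A is a table: top 1310 mm (x) × 994 mm (y), 31 mm thick, upper face at z = 774 mm, on four round legs of 44 mm diameter, each leg's bounding box inset 58 mm from the nearest pair of top edges, running from z = 0 to the bottom of the top.

B is a simple wooden stool: a rectangular seat 344 mm (x) by 306 mm (y), 28 mm thick, top face at z = 397 mm, on four square legs, each 48×48 mm in cross-section. The legs rest on z = 0, each flush with a corner of the seat.

Three stools sit around the table at the −y, +y, −x sides.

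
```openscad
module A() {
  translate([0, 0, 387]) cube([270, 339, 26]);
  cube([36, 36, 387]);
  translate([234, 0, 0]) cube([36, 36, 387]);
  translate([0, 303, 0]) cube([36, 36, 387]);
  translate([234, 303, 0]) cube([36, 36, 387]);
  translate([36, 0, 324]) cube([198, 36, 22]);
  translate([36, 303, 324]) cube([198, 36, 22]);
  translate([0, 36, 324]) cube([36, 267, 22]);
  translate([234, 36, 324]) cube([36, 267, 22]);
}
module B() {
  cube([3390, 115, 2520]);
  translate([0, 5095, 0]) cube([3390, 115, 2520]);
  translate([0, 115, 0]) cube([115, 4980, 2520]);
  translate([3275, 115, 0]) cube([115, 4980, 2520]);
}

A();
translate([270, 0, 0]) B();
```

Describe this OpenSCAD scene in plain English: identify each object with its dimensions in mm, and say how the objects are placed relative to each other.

A is a simple wooden stool: a rectangular seat 270 mm (x) by 339 mm (y), 26 mm thick, top face at z = 413 mm, on four square legs, each 36×36 mm in cross-section. The legs rest on z = 0, each flush with a corner of the seat. Four stretchers, 36 mm wide and 22 mm tall, connect adjacent legs with their undersides at z = 324 mm, each running between the inner faces of the legs it joins and aligned with the legs' outer faces on the other axis.

B is a box-shaped house frame (walls only): outside footprint 3390×5210 mm, wall height 2520 mm, wall thickness 115 mm. The two y-facing walls run the full x-width; the two x-facing walls fit between the inner faces of the y-facing walls.

The house frame is against the stool's +x side, with their −y faces flush.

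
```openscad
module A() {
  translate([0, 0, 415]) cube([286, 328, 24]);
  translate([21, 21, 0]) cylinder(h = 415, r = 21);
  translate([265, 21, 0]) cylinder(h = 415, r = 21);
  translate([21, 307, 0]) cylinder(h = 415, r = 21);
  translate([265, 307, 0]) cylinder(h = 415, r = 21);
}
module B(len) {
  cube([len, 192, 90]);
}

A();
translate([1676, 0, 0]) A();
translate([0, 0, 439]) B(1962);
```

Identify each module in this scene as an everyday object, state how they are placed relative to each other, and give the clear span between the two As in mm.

Second stool starts at x = 1676; first ends at x = 286; clear span = 1676 − 286 = 1390 mm.

A is a stool. B is a beam. A beam spans the tops of two stools. The clear span between the two stools is 1390 mm.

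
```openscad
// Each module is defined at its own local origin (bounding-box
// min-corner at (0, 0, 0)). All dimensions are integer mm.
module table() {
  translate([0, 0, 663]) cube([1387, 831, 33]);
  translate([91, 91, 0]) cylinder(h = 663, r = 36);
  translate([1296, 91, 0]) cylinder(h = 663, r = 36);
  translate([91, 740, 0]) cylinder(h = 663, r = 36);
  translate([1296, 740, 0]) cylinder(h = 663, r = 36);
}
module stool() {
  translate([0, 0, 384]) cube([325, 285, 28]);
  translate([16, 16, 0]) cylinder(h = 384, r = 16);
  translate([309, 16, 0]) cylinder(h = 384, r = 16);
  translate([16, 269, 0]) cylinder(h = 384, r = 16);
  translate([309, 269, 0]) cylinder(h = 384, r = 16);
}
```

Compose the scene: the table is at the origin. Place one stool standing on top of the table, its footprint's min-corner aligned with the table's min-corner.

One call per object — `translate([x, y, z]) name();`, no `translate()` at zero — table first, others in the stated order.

table();
translate([0, 0, 696]) stool();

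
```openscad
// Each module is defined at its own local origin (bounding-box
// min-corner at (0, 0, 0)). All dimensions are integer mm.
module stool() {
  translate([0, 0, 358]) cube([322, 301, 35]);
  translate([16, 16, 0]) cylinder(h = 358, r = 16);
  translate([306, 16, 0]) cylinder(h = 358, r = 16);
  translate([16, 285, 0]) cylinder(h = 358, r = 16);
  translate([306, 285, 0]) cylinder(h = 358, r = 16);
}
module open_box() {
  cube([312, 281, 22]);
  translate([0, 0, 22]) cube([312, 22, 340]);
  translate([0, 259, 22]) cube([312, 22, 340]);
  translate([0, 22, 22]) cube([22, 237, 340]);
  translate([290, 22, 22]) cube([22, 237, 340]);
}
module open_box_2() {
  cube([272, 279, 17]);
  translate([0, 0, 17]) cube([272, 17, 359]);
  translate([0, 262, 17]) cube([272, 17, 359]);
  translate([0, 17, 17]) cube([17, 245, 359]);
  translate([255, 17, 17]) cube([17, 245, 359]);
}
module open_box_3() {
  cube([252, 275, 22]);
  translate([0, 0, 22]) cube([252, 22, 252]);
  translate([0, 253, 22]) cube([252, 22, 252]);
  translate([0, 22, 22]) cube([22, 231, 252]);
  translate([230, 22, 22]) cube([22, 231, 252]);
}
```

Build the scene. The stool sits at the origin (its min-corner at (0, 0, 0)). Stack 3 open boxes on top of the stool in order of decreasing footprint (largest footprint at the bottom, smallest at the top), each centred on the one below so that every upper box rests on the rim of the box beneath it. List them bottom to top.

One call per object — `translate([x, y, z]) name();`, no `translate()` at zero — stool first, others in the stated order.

stool();
translate([5, 10, 393]) open_box();
translate([25, 11, 755]) open_box_2();
translate([35, 13, 1131]) open_box_3();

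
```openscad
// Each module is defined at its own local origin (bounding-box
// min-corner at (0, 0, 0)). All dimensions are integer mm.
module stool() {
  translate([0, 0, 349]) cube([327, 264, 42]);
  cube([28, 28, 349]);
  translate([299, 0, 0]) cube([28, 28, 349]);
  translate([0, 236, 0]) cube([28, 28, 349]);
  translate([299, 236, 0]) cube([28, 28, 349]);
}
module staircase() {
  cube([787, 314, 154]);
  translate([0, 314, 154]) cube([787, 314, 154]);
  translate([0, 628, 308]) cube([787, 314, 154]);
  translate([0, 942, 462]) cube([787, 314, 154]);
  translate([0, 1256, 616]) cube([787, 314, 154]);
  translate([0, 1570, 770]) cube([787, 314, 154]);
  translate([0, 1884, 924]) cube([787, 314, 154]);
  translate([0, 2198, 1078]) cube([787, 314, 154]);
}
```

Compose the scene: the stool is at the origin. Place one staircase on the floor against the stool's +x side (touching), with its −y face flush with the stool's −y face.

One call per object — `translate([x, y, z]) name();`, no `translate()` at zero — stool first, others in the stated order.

stool();
translate([327, 0, 0]) staircase();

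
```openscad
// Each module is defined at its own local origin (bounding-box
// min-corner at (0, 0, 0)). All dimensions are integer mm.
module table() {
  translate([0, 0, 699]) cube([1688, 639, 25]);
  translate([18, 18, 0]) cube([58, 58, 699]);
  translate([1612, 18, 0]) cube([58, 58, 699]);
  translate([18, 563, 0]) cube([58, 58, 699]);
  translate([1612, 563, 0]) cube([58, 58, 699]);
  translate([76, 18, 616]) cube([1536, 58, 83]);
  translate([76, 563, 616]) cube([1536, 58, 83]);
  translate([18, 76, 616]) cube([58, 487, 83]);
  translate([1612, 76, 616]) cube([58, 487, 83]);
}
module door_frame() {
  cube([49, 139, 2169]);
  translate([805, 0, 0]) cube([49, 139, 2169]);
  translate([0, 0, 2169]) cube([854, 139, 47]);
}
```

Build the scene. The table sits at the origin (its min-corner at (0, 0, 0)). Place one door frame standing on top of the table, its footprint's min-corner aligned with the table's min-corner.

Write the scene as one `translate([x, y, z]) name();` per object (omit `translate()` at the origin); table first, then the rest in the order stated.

table();
translate([0, 0, 724]) door_frame();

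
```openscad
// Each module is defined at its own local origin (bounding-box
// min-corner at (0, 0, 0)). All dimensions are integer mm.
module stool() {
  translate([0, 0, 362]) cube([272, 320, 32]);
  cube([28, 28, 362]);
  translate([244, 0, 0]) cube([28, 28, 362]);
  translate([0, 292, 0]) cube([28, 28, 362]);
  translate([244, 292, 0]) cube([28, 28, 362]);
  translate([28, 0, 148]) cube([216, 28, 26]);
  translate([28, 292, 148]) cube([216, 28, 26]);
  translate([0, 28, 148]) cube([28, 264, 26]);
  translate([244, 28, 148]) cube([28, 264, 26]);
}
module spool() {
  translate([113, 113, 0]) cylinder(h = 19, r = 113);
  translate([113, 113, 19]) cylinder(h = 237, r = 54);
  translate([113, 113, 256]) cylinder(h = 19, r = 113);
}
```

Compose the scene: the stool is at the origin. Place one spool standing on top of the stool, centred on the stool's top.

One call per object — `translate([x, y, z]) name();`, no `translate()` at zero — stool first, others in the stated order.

stool();
translate([23, 47, 394]) spool();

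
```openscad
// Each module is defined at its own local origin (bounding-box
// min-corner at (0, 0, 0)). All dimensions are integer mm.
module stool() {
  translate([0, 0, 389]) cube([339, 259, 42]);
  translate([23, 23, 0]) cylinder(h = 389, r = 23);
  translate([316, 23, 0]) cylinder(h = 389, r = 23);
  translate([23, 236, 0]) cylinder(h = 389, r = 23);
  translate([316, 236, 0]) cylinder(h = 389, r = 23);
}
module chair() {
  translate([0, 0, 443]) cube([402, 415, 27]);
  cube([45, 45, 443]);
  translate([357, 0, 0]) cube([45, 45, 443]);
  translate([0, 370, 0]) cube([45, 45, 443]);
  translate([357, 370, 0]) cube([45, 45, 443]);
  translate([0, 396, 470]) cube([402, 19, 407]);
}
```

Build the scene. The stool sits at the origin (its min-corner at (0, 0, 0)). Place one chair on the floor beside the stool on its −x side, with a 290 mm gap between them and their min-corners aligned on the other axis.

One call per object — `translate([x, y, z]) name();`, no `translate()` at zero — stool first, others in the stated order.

stool();
translate([-692, 0, 0]) chair();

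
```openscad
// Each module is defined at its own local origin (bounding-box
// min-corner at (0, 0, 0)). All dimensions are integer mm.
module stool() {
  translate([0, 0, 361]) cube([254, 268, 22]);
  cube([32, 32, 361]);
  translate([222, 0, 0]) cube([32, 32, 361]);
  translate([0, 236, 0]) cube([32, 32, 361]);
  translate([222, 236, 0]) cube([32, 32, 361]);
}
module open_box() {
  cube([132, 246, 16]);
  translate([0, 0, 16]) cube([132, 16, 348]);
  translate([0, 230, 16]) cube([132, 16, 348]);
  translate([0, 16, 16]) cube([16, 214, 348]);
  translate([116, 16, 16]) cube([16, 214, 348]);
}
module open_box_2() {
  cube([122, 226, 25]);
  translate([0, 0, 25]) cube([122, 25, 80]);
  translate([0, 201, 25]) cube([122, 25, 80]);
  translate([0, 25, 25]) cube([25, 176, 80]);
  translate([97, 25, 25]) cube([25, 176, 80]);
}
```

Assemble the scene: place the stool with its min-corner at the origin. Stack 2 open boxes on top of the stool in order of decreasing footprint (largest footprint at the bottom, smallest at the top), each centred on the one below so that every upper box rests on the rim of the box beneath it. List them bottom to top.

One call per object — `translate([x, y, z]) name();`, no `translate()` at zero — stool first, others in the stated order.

stool();
translate([61, 11, 383]) open_box();
translate([66, 21, 747]) open_box_2();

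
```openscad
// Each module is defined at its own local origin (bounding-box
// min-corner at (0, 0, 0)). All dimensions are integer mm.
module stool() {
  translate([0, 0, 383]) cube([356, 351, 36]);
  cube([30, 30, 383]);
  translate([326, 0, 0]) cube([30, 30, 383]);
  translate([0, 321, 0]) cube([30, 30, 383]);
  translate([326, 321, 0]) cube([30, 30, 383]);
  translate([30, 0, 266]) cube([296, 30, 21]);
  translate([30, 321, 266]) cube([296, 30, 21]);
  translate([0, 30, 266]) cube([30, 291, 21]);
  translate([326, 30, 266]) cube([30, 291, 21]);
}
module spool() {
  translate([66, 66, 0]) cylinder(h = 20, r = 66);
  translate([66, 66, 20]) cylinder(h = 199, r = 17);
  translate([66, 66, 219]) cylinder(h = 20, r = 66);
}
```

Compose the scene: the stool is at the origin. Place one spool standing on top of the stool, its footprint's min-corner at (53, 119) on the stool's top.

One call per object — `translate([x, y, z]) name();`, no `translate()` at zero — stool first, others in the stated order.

stool();
translate([53, 119, 419]) spool();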